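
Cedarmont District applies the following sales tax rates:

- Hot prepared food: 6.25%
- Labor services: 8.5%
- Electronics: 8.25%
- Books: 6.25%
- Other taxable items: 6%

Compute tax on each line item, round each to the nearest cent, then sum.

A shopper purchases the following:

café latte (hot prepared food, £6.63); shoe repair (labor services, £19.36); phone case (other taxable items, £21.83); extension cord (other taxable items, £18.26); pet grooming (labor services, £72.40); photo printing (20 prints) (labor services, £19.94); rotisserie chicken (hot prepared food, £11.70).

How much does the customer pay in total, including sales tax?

Café latte £6.63: hot prepared food → 6.25% → £0.41
Shoe repair £19.36: labor services → 8.5% → £1.65
Phone case £21.83: other taxable items → 6% → £1.31
Extension cord £18.26: other taxable items → 6% → £1.10
Pet grooming £72.40: labor services → 8.5% → £6.15
Photo printing (20 prints) £19.94: labor services → 8.5% → £1.69
Rotisserie chicken £11.70: hot prepared food → 6.25% → £0.73
Subtotal = £170.12; tax = £13.04; total due = £183.16

£183.16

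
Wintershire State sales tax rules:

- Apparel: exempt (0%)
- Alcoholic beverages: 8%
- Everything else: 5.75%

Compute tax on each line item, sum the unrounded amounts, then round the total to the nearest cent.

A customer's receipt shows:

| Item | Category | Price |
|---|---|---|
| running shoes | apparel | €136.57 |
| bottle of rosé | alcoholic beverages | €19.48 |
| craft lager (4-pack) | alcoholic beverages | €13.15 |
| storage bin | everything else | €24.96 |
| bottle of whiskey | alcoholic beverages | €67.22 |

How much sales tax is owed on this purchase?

Running shoes €136.57: apparel → 0% → €0.00
Bottle of rosé €19.48: alcoholic beverages → 8% → €1.5584
Craft lager (4-pack) €13.15: alcoholic beverages → 8% → €1.052
Storage bin €24.96: everything else → 5.75% → €1.4352
Bottle of whiskey €67.22: alcoholic beverages → 8% → €5.3776
Unrounded tax sum = €9.4232 → €9.42

€9.42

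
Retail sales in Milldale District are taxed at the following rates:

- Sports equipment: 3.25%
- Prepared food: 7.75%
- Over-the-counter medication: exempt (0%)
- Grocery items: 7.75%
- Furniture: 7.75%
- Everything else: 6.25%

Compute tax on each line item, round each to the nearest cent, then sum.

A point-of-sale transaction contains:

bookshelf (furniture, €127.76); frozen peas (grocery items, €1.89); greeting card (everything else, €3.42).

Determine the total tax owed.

€10.26

Bookshelf €127.76: furniture → 7.75% → €9.90
Frozen peas €1.89: grocery items → 7.75% → €0.15
Greeting card €3.42: everything else → 6.25% → €0.21
Total tax = €9.90 + €0.15 + €0.21 = €10.26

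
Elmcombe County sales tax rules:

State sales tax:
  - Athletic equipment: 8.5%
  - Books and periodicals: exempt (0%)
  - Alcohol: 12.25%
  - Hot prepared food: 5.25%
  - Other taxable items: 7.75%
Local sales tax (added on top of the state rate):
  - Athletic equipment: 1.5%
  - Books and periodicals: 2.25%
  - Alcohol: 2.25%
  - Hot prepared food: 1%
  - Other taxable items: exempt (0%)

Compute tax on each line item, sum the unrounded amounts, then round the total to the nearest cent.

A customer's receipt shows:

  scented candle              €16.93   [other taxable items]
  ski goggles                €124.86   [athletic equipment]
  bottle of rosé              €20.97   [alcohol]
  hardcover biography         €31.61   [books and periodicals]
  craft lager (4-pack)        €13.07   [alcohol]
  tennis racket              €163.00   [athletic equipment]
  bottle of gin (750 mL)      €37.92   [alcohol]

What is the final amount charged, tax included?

€449.60

Scented candle €16.93: other taxable items → 7.75% + 0% local = 7.75% → €1.312075
Ski goggles €124.86: athletic equipment → 8.5% + 1.5% local = 10% → €12.486
Bottle of rosé €20.97: alcohol → 12.25% + 2.25% local = 14.5% → €3.04065
Hardcover biography €31.61: books and periodicals → 0% + 2.25% local = 2.25% → €0.711225
Craft lager (4-pack) €13.07: alcohol → 12.25% + 2.25% local = 14.5% → €1.89515
Tennis racket €163.00: athletic equipment → 8.5% + 1.5% local = 10% → €16.30
Bottle of gin (750 mL) €37.92: alcohol → 12.25% + 2.25% local = 14.5% → €5.4984
Subtotal = €408.36; unrounded tax = €41.2435 → €41.24; total due = €449.60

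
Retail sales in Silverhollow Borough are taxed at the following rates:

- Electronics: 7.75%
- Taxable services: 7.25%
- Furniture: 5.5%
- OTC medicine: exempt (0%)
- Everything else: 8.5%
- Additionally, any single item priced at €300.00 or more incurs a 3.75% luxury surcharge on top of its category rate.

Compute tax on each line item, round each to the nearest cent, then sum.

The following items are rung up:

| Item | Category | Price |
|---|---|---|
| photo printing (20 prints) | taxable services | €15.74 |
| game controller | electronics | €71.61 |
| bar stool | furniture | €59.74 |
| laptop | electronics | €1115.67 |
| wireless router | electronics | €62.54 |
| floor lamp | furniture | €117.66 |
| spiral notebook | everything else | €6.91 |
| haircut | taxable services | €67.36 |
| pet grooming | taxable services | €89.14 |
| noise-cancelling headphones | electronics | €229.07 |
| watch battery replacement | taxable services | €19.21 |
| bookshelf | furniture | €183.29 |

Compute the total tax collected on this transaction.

€190.75

Photo printing (20 prints) €15.74: taxable services → 7.25% → €1.14
Game controller €71.61: electronics → 7.75% → €5.55
Bar stool €59.74: furniture → 5.5% → €3.29
Laptop €1115.67: electronics → 7.75% + 3.75% surcharge = 11.5% → €128.30
Wireless router €62.54: electronics → 7.75% → €4.85
Floor lamp €117.66: furniture → 5.5% → €6.47
Spiral notebook €6.91: everything else → 8.5% → €0.59
Haircut €67.36: taxable services → 7.25% → €4.88
Pet grooming €89.14: taxable services → 7.25% → €6.46
Noise-cancelling headphones €229.07: electronics → 7.75% → €17.75
Watch battery replacement €19.21: taxable services → 7.25% → €1.39
Bookshelf €183.29: furniture → 5.5% → €10.08
Total tax = €1.14 + €5.55 + €3.29 + €128.30 + €4.85 + €6.47 + €0.59 + €4.88 + €6.46 + €17.75 + €1.39 + €10.08 = €190.75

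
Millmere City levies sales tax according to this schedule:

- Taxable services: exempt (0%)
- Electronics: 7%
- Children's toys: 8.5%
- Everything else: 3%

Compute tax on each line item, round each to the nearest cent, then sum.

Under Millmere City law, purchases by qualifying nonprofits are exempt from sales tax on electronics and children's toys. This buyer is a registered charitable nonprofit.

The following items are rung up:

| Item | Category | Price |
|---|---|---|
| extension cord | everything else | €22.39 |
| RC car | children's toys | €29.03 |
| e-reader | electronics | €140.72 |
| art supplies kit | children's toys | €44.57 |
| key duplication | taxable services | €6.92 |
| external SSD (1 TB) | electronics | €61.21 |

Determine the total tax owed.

Extension cord €22.39: everything else → 3% → €0.67
RC car €29.03: children's toys, buyer-exempt → 0% → €0.00
E-reader €140.72: electronics, buyer-exempt → 0% → €0.00
Art supplies kit €44.57: children's toys, buyer-exempt → 0% → €0.00
Key duplication €6.92: taxable services → 0% → €0.00
External SSD (1 TB) €61.21: electronics, buyer-exempt → 0% → €0.00
Total tax = €0.67

€0.67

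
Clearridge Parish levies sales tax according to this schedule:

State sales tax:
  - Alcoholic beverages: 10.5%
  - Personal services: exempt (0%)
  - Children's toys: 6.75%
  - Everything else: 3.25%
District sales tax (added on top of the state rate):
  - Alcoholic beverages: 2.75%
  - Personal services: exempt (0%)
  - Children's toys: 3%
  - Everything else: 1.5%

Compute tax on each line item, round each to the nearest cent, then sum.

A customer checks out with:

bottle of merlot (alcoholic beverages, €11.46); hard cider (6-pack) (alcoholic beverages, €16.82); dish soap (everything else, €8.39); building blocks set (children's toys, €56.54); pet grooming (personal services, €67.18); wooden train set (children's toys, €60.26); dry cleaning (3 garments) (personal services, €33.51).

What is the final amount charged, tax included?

€269.70

Bottle of merlot €11.46: alcoholic beverages → 10.5% + 2.75% district = 13.25% → €1.52
Hard cider (6-pack) €16.82: alcoholic beverages → 10.5% + 2.75% district = 13.25% → €2.23
Dish soap €8.39: everything else → 3.25% + 1.5% district = 4.75% → €0.40
Building blocks set €56.54: children's toys → 6.75% + 3% district = 9.75% → €5.51
Pet grooming €67.18: personal services → 0% + 0% district = 0% → €0.00
Wooden train set €60.26: children's toys → 6.75% + 3% district = 9.75% → €5.88
Dry cleaning (3 garments) €33.51: personal services → 0% + 0% district = 0% → €0.00
Subtotal = €254.16; tax = €15.54; total due = €269.70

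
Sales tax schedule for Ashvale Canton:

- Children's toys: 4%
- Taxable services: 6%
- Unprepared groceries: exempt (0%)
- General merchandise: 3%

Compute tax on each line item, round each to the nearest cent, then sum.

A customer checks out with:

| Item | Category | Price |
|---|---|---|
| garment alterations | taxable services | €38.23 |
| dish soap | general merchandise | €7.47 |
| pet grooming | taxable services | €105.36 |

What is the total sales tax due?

Garment alterations €38.23: taxable services → 6% → €2.29
Dish soap €7.47: general merchandise → 3% → €0.22
Pet grooming €105.36: taxable services → 6% → €6.32
Total tax = €2.29 + €0.22 + €6.32 = €8.83

€8.83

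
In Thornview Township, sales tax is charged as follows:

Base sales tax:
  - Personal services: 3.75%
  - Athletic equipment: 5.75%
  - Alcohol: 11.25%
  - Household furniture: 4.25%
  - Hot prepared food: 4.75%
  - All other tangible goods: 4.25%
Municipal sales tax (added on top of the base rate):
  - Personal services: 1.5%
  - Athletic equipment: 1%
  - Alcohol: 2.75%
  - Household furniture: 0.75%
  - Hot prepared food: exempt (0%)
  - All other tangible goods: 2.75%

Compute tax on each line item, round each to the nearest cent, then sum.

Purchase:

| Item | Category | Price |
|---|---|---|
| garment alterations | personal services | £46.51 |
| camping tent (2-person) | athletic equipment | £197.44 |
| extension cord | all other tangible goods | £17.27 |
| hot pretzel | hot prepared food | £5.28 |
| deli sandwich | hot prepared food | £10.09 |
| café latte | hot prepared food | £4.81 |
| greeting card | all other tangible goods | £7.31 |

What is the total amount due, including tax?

£307.16

Garment alterations £46.51: personal services → 3.75% + 1.5% municipal = 5.25% → £2.44
Camping tent (2-person) £197.44: athletic equipment → 5.75% + 1% municipal = 6.75% → £13.33
Extension cord £17.27: all other tangible goods → 4.25% + 2.75% municipal = 7% → £1.21
Hot pretzel £5.28: hot prepared food → 4.75% + 0% municipal = 4.75% → £0.25
Deli sandwich £10.09: hot prepared food → 4.75% + 0% municipal = 4.75% → £0.48
Café latte £4.81: hot prepared food → 4.75% + 0% municipal = 4.75% → £0.23
Greeting card £7.31: all other tangible goods → 4.25% + 2.75% municipal = 7% → £0.51
Subtotal = £288.71; tax = £18.45; total due = £307.16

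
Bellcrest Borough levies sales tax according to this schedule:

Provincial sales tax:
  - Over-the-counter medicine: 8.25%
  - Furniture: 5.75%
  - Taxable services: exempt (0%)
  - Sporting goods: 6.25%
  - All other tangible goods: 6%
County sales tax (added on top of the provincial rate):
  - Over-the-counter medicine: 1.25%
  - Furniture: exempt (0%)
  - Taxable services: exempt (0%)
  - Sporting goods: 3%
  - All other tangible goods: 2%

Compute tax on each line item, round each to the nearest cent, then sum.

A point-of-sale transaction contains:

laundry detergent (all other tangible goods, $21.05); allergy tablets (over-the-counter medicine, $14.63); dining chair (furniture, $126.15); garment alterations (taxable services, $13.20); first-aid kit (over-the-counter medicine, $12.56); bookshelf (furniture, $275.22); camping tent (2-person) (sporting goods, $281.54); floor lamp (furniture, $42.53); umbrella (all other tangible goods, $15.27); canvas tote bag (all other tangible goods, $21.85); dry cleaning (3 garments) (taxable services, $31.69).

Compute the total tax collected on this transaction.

Laundry detergent $21.05: all other tangible goods → 6% + 2% county = 8% → $1.68
Allergy tablets $14.63: over-the-counter medicine → 8.25% + 1.25% county = 9.5% → $1.39
Dining chair $126.15: furniture → 5.75% + 0% county = 5.75% → $7.25
Garment alterations $13.20: taxable services → 0% + 0% county = 0% → $0.00
First-aid kit $12.56: over-the-counter medicine → 8.25% + 1.25% county = 9.5% → $1.19
Bookshelf $275.22: furniture → 5.75% + 0% county = 5.75% → $15.83
Camping tent (2-person) $281.54: sporting goods → 6.25% + 3% county = 9.25% → $26.04
Floor lamp $42.53: furniture → 5.75% + 0% county = 5.75% → $2.45
Umbrella $15.27: all other tangible goods → 6% + 2% county = 8% → $1.22
Canvas tote bag $21.85: all other tangible goods → 6% + 2% county = 8% → $1.75
Dry cleaning (3 garments) $31.69: taxable services → 0% + 0% county = 0% → $0.00
Total tax = $1.68 + $1.39 + $7.25 + $1.19 + $15.83 + $26.04 + $2.45 + $1.22 + $1.75 = $58.80

$58.80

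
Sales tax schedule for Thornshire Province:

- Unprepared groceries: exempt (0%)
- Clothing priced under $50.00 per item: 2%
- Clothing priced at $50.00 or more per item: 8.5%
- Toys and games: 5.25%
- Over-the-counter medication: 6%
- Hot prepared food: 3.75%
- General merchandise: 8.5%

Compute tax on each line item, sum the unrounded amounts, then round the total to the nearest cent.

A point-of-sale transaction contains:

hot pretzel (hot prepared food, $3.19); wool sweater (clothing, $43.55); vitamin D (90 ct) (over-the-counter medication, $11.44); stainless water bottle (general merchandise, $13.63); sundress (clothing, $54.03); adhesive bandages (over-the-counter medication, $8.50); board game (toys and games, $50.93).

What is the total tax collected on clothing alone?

Wool sweater $43.55: clothing, under $50.00 → 2% → $0.871
Sundress $54.03: clothing, $50.00 or more → 8.5% → $4.59255
Tax on clothing: unrounded sum = $5.46355 → $5.46

$5.46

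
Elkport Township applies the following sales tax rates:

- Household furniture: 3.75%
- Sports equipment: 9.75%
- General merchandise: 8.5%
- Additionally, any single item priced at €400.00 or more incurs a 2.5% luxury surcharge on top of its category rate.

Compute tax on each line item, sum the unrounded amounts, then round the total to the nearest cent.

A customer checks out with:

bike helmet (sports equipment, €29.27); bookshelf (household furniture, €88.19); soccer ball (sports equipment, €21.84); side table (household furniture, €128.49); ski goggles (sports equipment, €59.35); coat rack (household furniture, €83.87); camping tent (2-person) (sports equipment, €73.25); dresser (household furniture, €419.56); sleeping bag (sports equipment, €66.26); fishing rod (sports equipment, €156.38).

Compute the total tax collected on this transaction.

€77.11

Bike helmet €29.27: sports equipment → 9.75% → €2.853825
Bookshelf €88.19: household furniture → 3.75% → €3.307125
Soccer ball €21.84: sports equipment → 9.75% → €2.1294
Side table €128.49: household furniture → 3.75% → €4.818375
Ski goggles €59.35: sports equipment → 9.75% → €5.786625
Coat rack €83.87: household furniture → 3.75% → €3.145125
Camping tent (2-person) €73.25: sports equipment → 9.75% → €7.141875
Dresser €419.56: household furniture → 3.75% + 2.5% surcharge = 6.25% → €26.2225
Sleeping bag €66.26: sports equipment → 9.75% → €6.46035
Fishing rod €156.38: sports equipment → 9.75% → €15.24705
Unrounded tax sum = €77.11225 → €77.11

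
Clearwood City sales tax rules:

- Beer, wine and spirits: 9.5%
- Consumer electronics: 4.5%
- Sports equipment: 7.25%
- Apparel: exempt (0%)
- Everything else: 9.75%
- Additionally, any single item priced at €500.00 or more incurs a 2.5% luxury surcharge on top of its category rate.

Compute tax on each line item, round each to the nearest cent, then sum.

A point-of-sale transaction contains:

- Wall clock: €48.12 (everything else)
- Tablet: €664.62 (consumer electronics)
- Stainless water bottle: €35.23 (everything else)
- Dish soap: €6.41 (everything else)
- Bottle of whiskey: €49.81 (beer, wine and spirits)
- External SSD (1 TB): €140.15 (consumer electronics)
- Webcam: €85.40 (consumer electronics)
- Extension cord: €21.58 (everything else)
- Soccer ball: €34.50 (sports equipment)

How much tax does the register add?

Wall clock €48.12: everything else → 9.75% → €4.69
Tablet €664.62: consumer electronics → 4.5% + 2.5% surcharge = 7% → €46.52
Stainless water bottle €35.23: everything else → 9.75% → €3.43
Dish soap €6.41: everything else → 9.75% → €0.62
Bottle of whiskey €49.81: beer, wine and spirits → 9.5% → €4.73
External SSD (1 TB) €140.15: consumer electronics → 4.5% → €6.31
Webcam €85.40: consumer electronics → 4.5% → €3.84
Extension cord €21.58: everything else → 9.75% → €2.10
Soccer ball €34.50: sports equipment → 7.25% → €2.50
Total tax = €4.69 + €46.52 + €3.43 + €0.62 + €4.73 + €6.31 + €3.84 + €2.10 + €2.50 = €74.74

€74.74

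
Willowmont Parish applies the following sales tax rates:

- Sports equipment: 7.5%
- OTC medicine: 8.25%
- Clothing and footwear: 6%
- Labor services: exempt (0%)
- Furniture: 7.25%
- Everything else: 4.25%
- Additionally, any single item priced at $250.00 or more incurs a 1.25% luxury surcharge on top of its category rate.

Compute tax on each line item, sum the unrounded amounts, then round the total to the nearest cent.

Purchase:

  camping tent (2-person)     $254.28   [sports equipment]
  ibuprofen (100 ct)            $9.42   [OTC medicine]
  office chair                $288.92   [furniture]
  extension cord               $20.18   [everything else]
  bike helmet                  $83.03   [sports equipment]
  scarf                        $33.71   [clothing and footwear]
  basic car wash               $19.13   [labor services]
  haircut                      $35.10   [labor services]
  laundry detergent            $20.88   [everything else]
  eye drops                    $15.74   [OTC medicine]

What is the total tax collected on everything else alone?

$1.75

Extension cord $20.18: everything else → 4.25% → $0.85765
Laundry detergent $20.88: everything else → 4.25% → $0.8874
Tax on everything else: unrounded sum = $1.74505 → $1.75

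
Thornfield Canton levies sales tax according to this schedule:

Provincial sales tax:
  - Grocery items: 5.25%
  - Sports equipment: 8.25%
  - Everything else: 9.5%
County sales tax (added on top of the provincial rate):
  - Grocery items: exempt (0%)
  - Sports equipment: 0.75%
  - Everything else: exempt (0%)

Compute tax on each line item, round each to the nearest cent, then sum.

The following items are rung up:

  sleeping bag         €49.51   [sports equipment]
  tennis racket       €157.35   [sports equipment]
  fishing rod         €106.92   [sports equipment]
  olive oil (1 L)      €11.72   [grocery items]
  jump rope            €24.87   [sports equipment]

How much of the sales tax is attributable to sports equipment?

Sleeping bag €49.51: sports equipment → 8.25% + 0.75% county = 9% → €4.46
Tennis racket €157.35: sports equipment → 8.25% + 0.75% county = 9% → €14.16
Fishing rod €106.92: sports equipment → 8.25% + 0.75% county = 9% → €9.62
Jump rope €24.87: sports equipment → 8.25% + 0.75% county = 9% → €2.24
Tax on sports equipment = €4.46 + €14.16 + €9.62 + €2.24 = €30.48

€30.48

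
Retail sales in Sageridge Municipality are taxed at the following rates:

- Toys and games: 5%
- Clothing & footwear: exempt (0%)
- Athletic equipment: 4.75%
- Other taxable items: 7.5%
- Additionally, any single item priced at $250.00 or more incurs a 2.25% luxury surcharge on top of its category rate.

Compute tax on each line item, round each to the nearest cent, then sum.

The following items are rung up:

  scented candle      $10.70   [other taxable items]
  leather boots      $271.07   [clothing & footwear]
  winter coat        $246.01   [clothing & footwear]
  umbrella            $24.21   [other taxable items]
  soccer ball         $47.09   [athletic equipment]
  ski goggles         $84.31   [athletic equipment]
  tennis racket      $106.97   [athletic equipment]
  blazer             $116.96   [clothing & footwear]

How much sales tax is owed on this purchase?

$20.04

Scented candle $10.70: other taxable items → 7.5% → $0.80
Leather boots $271.07: clothing & footwear → 0% + 2.25% surcharge = 2.25% → $6.10
Winter coat $246.01: clothing & footwear → 0% → $0.00
Umbrella $24.21: other taxable items → 7.5% → $1.82
Soccer ball $47.09: athletic equipment → 4.75% → $2.24
Ski goggles $84.31: athletic equipment → 4.75% → $4.00
Tennis racket $106.97: athletic equipment → 4.75% → $5.08
Blazer $116.96: clothing & footwear → 0% → $0.00
Total tax = $0.80 + $6.10 + $1.82 + $2.24 + $4.00 + $5.08 = $20.04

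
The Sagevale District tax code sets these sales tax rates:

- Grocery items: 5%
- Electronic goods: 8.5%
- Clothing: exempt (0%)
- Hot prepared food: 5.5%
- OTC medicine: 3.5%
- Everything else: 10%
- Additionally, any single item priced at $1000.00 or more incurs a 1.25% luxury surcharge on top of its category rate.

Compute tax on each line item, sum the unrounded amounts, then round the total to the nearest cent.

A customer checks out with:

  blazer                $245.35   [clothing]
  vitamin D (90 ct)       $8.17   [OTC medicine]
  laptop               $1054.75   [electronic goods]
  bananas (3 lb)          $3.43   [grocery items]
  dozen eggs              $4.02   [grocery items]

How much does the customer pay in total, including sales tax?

$1419.22

Blazer $245.35: clothing → 0% → $0.00
Vitamin D (90 ct) $8.17: OTC medicine → 3.5% → $0.28595
Laptop $1054.75: electronic goods → 8.5% + 1.25% surcharge = 9.75% → $102.838125
Bananas (3 lb) $3.43: grocery items → 5% → $0.1715
Dozen eggs $4.02: grocery items → 5% → $0.201
Subtotal = $1315.72; unrounded tax = $103.496575 → $103.50; total due = $1419.22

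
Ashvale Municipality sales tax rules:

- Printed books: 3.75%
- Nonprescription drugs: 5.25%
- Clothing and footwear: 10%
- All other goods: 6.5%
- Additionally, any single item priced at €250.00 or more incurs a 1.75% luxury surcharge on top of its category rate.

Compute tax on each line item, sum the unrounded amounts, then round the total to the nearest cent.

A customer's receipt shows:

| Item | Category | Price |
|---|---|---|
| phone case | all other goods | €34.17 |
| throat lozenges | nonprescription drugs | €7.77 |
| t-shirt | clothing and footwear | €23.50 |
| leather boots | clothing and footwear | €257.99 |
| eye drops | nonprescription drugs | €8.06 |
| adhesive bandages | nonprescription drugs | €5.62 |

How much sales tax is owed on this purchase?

Phone case €34.17: all other goods → 6.5% → €2.22105
Throat lozenges €7.77: nonprescription drugs → 5.25% → €0.407925
T-shirt €23.50: clothing and footwear → 10% → €2.35
Leather boots €257.99: clothing and footwear → 10% + 1.75% surcharge = 11.75% → €30.313825
Eye drops €8.06: nonprescription drugs → 5.25% → €0.42315
Adhesive bandages €5.62: nonprescription drugs → 5.25% → €0.29505
Unrounded tax sum = €36.011 → €36.01

€36.01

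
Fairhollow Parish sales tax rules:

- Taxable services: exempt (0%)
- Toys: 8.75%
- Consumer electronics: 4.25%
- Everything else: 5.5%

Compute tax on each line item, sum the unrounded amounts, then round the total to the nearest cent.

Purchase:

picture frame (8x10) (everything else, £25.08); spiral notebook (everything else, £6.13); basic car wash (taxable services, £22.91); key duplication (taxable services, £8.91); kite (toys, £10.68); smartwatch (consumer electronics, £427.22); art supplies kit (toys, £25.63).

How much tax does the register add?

£23.05

Picture frame (8x10) £25.08: everything else → 5.5% → £1.3794
Spiral notebook £6.13: everything else → 5.5% → £0.33715
Basic car wash £22.91: taxable services → 0% → £0.00
Key duplication £8.91: taxable services → 0% → £0.00
Kite £10.68: toys → 8.75% → £0.9345
Smartwatch £427.22: consumer electronics → 4.25% → £18.15685
Art supplies kit £25.63: toys → 8.75% → £2.242625
Unrounded tax sum = £23.050525 → £23.05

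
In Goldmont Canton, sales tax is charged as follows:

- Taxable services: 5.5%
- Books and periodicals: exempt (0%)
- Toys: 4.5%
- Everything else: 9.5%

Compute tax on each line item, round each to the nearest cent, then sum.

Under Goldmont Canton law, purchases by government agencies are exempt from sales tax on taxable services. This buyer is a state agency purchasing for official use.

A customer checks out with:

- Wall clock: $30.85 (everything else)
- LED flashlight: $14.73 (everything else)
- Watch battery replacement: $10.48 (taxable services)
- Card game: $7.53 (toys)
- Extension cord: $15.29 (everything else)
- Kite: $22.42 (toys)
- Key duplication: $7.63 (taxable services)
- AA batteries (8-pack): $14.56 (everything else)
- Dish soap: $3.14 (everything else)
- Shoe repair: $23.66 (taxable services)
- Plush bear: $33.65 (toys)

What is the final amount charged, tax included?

Wall clock $30.85: everything else → 9.5% → $2.93
LED flashlight $14.73: everything else → 9.5% → $1.40
Watch battery replacement $10.48: taxable services, buyer-exempt → 0% → $0.00
Card game $7.53: toys → 4.5% → $0.34
Extension cord $15.29: everything else → 9.5% → $1.45
Kite $22.42: toys → 4.5% → $1.01
Key duplication $7.63: taxable services, buyer-exempt → 0% → $0.00
AA batteries (8-pack) $14.56: everything else → 9.5% → $1.38
Dish soap $3.14: everything else → 9.5% → $0.30
Shoe repair $23.66: taxable services, buyer-exempt → 0% → $0.00
Plush bear $33.65: toys → 4.5% → $1.51
Subtotal = $183.94; tax = $10.32; total due = $194.26

$194.26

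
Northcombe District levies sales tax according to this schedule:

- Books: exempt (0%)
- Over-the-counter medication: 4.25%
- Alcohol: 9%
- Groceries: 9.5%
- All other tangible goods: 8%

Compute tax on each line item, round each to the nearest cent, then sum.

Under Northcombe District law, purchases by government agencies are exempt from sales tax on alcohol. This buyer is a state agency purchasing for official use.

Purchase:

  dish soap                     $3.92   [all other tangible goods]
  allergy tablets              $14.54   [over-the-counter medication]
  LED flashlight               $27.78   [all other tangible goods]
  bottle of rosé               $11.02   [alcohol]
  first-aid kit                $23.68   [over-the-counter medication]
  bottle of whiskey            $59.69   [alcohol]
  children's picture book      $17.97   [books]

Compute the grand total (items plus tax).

$162.76

Dish soap $3.92: all other tangible goods → 8% → $0.31
Allergy tablets $14.54: over-the-counter medication → 4.25% → $0.62
LED flashlight $27.78: all other tangible goods → 8% → $2.22
Bottle of rosé $11.02: alcohol, buyer-exempt → 0% → $0.00
First-aid kit $23.68: over-the-counter medication → 4.25% → $1.01
Bottle of whiskey $59.69: alcohol, buyer-exempt → 0% → $0.00
Children's picture book $17.97: books → 0% → $0.00
Subtotal = $158.60; tax = $4.16; total due = $162.76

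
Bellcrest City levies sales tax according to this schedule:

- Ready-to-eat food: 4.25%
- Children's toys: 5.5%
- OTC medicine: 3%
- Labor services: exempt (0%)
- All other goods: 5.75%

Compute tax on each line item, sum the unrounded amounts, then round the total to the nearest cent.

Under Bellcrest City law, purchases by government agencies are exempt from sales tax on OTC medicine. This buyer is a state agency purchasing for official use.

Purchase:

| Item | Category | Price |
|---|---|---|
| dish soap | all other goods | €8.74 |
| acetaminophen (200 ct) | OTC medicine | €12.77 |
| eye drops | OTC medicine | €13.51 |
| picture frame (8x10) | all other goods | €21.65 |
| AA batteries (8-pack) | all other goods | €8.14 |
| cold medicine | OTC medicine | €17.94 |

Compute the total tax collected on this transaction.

€2.22

Dish soap €8.74: all other goods → 5.75% → €0.50255
Acetaminophen (200 ct) €12.77: OTC medicine, buyer-exempt → 0% → €0.00
Eye drops €13.51: OTC medicine, buyer-exempt → 0% → €0.00
Picture frame (8x10) €21.65: all other goods → 5.75% → €1.244875
AA batteries (8-pack) €8.14: all other goods → 5.75% → €0.46805
Cold medicine €17.94: OTC medicine, buyer-exempt → 0% → €0.00
Unrounded tax sum = €2.215475 → €2.22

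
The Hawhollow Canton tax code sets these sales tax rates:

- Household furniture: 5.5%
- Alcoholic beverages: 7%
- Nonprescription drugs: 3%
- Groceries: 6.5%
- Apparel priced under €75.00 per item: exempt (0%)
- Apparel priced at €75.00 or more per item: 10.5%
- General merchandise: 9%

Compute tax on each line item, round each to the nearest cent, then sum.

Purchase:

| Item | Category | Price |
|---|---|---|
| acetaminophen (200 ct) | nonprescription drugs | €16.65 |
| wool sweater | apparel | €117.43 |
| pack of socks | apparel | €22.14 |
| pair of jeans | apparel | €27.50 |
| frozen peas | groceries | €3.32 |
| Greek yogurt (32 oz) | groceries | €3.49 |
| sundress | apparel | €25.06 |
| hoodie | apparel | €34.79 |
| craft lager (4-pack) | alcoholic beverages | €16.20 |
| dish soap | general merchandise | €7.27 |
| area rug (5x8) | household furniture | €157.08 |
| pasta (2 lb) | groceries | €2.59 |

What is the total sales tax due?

Acetaminophen (200 ct) €16.65: nonprescription drugs → 3% → €0.50
Wool sweater €117.43: apparel, €75.00 or more → 10.5% → €12.33
Pack of socks €22.14: apparel, under €75.00 → 0% → €0.00
Pair of jeans €27.50: apparel, under €75.00 → 0% → €0.00
Frozen peas €3.32: groceries → 6.5% → €0.22
Greek yogurt (32 oz) €3.49: groceries → 6.5% → €0.23
Sundress €25.06: apparel, under €75.00 → 0% → €0.00
Hoodie €34.79: apparel, under €75.00 → 0% → €0.00
Craft lager (4-pack) €16.20: alcoholic beverages → 7% → €1.13
Dish soap €7.27: general merchandise → 9% → €0.65
Area rug (5x8) €157.08: household furniture → 5.5% → €8.64
Pasta (2 lb) €2.59: groceries → 6.5% → €0.17
Total tax = €0.50 + €12.33 + €0.22 + €0.23 + €1.13 + €0.65 + €8.64 + €0.17 = €23.87

€23.87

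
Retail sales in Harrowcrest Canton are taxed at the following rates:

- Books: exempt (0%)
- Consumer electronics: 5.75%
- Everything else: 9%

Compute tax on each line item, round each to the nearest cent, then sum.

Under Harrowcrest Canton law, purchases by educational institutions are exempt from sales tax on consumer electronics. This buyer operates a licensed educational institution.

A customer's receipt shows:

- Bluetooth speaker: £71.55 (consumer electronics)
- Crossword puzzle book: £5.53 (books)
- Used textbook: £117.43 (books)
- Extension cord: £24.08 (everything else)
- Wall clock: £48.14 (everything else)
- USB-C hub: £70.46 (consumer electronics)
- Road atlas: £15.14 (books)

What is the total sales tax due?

£6.50

Bluetooth speaker £71.55: consumer electronics, buyer-exempt → 0% → £0.00
Crossword puzzle book £5.53: books → 0% → £0.00
Used textbook £117.43: books → 0% → £0.00
Extension cord £24.08: everything else → 9% → £2.17
Wall clock £48.14: everything else → 9% → £4.33
USB-C hub £70.46: consumer electronics, buyer-exempt → 0% → £0.00
Road atlas £15.14: books → 0% → £0.00
Total tax = £2.17 + £4.33 = £6.50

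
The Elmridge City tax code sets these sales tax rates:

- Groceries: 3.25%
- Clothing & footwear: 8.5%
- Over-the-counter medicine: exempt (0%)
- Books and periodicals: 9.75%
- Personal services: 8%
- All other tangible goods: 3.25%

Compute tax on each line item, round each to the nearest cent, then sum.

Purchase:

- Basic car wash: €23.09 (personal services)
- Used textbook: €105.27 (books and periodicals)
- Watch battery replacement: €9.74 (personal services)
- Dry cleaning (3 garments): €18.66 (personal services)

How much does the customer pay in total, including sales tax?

€171.14

Basic car wash €23.09: personal services → 8% → €1.85
Used textbook €105.27: books and periodicals → 9.75% → €10.26
Watch battery replacement €9.74: personal services → 8% → €0.78
Dry cleaning (3 garments) €18.66: personal services → 8% → €1.49
Subtotal = €156.76; tax = €14.38; total due = €171.14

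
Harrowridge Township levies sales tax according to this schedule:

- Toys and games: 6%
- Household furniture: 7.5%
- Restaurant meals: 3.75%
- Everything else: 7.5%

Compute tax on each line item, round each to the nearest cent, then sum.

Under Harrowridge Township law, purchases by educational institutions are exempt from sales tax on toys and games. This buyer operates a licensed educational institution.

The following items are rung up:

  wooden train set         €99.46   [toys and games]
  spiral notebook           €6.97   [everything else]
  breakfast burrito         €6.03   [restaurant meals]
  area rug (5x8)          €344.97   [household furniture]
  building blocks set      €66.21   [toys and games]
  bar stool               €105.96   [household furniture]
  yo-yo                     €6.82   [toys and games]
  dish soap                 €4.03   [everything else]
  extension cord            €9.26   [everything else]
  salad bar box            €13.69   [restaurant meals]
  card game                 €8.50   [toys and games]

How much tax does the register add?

Wooden train set €99.46: toys and games, buyer-exempt → 0% → €0.00
Spiral notebook €6.97: everything else → 7.5% → €0.52
Breakfast burrito €6.03: restaurant meals → 3.75% → €0.23
Area rug (5x8) €344.97: household furniture → 7.5% → €25.87
Building blocks set €66.21: toys and games, buyer-exempt → 0% → €0.00
Bar stool €105.96: household furniture → 7.5% → €7.95
Yo-yo €6.82: toys and games, buyer-exempt → 0% → €0.00
Dish soap €4.03: everything else → 7.5% → €0.30
Extension cord €9.26: everything else → 7.5% → €0.69
Salad bar box €13.69: restaurant meals → 3.75% → €0.51
Card game €8.50: toys and games, buyer-exempt → 0% → €0.00
Total tax = €0.52 + €0.23 + €25.87 + €7.95 + €0.30 + €0.69 + €0.51 = €36.07

€36.07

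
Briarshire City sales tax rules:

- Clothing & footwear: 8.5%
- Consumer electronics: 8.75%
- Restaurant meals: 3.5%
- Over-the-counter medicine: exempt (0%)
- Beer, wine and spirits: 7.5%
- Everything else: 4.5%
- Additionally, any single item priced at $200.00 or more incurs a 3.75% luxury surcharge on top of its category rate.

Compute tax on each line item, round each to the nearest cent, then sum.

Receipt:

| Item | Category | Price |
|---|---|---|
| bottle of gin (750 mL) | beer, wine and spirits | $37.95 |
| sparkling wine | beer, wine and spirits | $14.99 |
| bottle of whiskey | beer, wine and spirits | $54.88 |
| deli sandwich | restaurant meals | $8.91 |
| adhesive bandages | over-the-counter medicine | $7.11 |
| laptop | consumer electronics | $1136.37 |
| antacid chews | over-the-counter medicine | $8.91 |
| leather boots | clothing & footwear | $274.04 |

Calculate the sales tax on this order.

$184.02

Bottle of gin (750 mL) $37.95: beer, wine and spirits → 7.5% → $2.85
Sparkling wine $14.99: beer, wine and spirits → 7.5% → $1.12
Bottle of whiskey $54.88: beer, wine and spirits → 7.5% → $4.12
Deli sandwich $8.91: restaurant meals → 3.5% → $0.31
Adhesive bandages $7.11: over-the-counter medicine → 0% → $0.00
Laptop $1136.37: consumer electronics → 8.75% + 3.75% surcharge = 12.5% → $142.05
Antacid chews $8.91: over-the-counter medicine → 0% → $0.00
Leather boots $274.04: clothing & footwear → 8.5% + 3.75% surcharge = 12.25% → $33.57
Total tax = $2.85 + $1.12 + $4.12 + $0.31 + $142.05 + $33.57 = $184.02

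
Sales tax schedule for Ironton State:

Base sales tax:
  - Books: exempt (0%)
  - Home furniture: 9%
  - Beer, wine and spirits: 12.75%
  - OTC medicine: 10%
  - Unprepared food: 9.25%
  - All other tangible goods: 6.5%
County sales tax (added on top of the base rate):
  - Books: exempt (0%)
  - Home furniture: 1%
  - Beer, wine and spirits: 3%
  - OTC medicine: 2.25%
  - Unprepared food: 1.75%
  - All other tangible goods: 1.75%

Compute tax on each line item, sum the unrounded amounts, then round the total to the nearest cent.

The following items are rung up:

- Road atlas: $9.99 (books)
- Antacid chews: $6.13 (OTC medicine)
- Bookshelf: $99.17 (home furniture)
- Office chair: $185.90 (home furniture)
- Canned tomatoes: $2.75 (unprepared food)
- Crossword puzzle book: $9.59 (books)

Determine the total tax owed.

Road atlas $9.99: books → 0% + 0% county = 0% → $0.00
Antacid chews $6.13: OTC medicine → 10% + 2.25% county = 12.25% → $0.750925
Bookshelf $99.17: home furniture → 9% + 1% county = 10% → $9.917
Office chair $185.90: home furniture → 9% + 1% county = 10% → $18.59
Canned tomatoes $2.75: unprepared food → 9.25% + 1.75% county = 11% → $0.3025
Crossword puzzle book $9.59: books → 0% + 0% county = 0% → $0.00
Unrounded tax sum = $29.560425 → $29.56

$29.56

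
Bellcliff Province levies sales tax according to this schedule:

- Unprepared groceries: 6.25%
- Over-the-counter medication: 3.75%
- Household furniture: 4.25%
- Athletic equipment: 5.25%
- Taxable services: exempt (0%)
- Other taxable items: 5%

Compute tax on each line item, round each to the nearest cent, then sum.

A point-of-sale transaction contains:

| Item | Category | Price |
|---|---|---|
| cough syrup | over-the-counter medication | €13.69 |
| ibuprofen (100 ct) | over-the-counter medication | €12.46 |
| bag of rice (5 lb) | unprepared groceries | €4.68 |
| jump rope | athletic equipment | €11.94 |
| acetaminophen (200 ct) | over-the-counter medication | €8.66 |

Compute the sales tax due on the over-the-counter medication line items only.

Cough syrup €13.69: over-the-counter medication → 3.75% → €0.51
Ibuprofen (100 ct) €12.46: over-the-counter medication → 3.75% → €0.47
Acetaminophen (200 ct) €8.66: over-the-counter medication → 3.75% → €0.32
Tax on over-the-counter medication = €0.51 + €0.47 + €0.32 = €1.30

€1.30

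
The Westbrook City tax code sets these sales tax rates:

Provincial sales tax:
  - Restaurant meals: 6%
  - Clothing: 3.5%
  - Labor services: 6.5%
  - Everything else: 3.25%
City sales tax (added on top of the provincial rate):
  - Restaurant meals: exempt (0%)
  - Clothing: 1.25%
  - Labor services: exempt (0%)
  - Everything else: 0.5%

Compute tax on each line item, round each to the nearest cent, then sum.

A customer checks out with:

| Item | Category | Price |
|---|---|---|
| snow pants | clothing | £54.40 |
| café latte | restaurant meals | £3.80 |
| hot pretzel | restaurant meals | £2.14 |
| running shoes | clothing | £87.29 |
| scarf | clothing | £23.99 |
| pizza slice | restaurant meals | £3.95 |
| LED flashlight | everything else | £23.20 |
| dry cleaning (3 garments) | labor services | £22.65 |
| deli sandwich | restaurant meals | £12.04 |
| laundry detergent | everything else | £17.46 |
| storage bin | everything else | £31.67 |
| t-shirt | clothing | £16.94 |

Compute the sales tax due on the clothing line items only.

£8.67

Snow pants £54.40: clothing → 3.5% + 1.25% city = 4.75% → £2.58
Running shoes £87.29: clothing → 3.5% + 1.25% city = 4.75% → £4.15
Scarf £23.99: clothing → 3.5% + 1.25% city = 4.75% → £1.14
T-shirt £16.94: clothing → 3.5% + 1.25% city = 4.75% → £0.80
Tax on clothing = £2.58 + £4.15 + £1.14 + £0.80 = £8.67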